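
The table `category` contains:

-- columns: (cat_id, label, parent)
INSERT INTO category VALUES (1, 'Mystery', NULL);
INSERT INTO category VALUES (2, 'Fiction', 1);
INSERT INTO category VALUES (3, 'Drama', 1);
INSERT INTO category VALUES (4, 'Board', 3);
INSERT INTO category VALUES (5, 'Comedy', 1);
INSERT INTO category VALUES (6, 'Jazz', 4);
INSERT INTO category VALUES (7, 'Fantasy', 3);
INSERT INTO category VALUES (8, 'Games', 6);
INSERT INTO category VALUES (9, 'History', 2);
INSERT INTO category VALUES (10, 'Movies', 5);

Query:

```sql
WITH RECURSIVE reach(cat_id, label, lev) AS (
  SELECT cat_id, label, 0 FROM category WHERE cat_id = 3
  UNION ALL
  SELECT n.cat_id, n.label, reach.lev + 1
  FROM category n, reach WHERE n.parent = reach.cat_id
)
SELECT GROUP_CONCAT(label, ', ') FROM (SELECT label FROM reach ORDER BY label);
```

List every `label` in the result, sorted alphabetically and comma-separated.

Board, Drama, Fantasy, Games, Jazz

Base: cat_id=3 (Drama) at lev 0.
Iteration 1: rows with parent in {3} -> Board (id 4, lev 1), Fantasy (id 7, lev 1).
Iteration 2: rows with parent in {4,7} -> Jazz (id 6, lev 2).
Iteration 3: rows with parent in {6} -> Games (id 8, lev 3).
Iteration 4: no rows with parent in {8}; recursion stops.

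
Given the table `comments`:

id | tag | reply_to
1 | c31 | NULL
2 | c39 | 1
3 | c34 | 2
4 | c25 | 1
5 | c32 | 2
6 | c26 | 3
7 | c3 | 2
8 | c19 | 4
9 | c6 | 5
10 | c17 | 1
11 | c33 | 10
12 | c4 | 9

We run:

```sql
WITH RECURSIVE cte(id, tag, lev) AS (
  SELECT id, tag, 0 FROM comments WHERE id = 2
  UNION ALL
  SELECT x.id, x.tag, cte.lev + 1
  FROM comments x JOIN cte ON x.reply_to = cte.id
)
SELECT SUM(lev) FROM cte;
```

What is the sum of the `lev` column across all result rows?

Base: id=2 (c39) at lev 0.
Iteration 1: rows with reply_to in {2} -> c34 (id 3, lev 1), c32 (id 5, lev 1), c3 (id 7, lev 1).
Iteration 2: rows with reply_to in {3,5,7} -> c26 (id 6, lev 2), c6 (id 9, lev 2).
Iteration 3: rows with reply_to in {6,9} -> c4 (id 12, lev 3).
Iteration 4: no rows with reply_to in {12}; recursion stops.
SUM(lev) = 0 + 1 + 1 + 1 + 2 + 2 + 3 = 10.

10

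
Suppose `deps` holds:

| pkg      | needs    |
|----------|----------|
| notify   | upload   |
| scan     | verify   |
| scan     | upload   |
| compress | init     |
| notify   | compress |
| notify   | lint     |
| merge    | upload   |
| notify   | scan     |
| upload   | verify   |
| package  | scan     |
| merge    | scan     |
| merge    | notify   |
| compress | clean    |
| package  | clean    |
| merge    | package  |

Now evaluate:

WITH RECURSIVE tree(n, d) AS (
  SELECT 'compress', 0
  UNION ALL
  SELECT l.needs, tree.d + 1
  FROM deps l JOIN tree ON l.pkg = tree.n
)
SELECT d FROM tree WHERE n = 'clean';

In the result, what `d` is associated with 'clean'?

Base: (compress, d=0).
Iteration 1: edges from {compress} -> (clean, d=1), (init, d=1).
Iteration 2: no outgoing edges from {clean,init}; recursion stops.

1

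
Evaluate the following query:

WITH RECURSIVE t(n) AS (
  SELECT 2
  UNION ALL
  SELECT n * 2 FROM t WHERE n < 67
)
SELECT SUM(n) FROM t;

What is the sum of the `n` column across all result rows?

254

Base: n=2.
Iteration 1: 2 < 67 holds -> n = 2 * 2 = 4.
Iteration 2: 4 < 67 holds -> n = 4 * 2 = 8.
Iteration 3: 8 < 67 holds -> n = 8 * 2 = 16.
Iteration 4: 16 < 67 holds -> n = 16 * 2 = 32.
Iteration 5: 32 < 67 holds -> n = 32 * 2 = 64.
Iteration 6: 64 < 67 holds -> n = 64 * 2 = 128.
Iteration 7: 128 < 67 fails; recursion stops.
SUM(n) = 2 + 4 + 8 + 16 + 32 + 64 + 128 = 254.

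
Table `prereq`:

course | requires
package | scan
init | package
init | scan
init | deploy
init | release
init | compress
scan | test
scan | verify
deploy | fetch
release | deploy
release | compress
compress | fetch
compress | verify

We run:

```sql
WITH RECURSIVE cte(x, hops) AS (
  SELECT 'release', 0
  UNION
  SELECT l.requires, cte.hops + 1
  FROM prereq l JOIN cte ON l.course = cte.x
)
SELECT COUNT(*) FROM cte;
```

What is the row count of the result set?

Base: (release, hops=0).
Iteration 1: edges from {release} -> (compress, hops=1), (deploy, hops=1).
Iteration 2: edges from {compress,deploy} -> (fetch, hops=2), (verify, hops=2). [UNION drops 1 duplicate row(s)]
Iteration 3: no outgoing edges from {fetch,verify}; recursion stops.
Total rows emitted: 5.

5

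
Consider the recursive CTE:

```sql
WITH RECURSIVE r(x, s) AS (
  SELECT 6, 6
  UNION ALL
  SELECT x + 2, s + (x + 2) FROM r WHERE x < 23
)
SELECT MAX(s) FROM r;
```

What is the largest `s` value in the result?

150

Base: x=6, s=6.
Iteration 1: 6 < 23 holds -> x = 6 + 2 = 8, s = 6 + 8 = 14.
Iteration 2: 8 < 23 holds -> x = 8 + 2 = 10, s = 14 + 10 = 24.
Iteration 3: 10 < 23 holds -> x = 10 + 2 = 12, s = 24 + 12 = 36.
Iteration 4: 12 < 23 holds -> x = 12 + 2 = 14, s = 36 + 14 = 50.
Iteration 5: 14 < 23 holds -> x = 14 + 2 = 16, s = 50 + 16 = 66.
Iteration 6: 16 < 23 holds -> x = 16 + 2 = 18, s = 66 + 18 = 84.
Iteration 7: 18 < 23 holds -> x = 18 + 2 = 20, s = 84 + 20 = 104.
Iteration 8: 20 < 23 holds -> x = 20 + 2 = 22, s = 104 + 22 = 126.
Iteration 9: 22 < 23 holds -> x = 22 + 2 = 24, s = 126 + 24 = 150.
Iteration 10: 24 < 23 fails; recursion stops.
s values: 6, 14, 24, 36, 50, 66, 84, 104, 126, 150; the maximum is 150.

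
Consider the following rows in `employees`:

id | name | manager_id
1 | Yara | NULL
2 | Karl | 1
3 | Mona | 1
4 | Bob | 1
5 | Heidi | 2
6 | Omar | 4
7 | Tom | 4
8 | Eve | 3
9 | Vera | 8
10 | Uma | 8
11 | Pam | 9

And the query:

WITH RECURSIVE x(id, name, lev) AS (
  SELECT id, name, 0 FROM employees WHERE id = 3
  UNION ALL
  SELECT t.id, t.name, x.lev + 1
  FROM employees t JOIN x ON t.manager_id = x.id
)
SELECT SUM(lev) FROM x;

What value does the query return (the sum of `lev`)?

Base: id=3 (Mona) at lev 0.
Iteration 1: rows with manager_id in {3} -> Eve (id 8, lev 1).
Iteration 2: rows with manager_id in {8} -> Vera (id 9, lev 2), Uma (id 10, lev 2).
Iteration 3: rows with manager_id in {9,10} -> Pam (id 11, lev 3).
Iteration 4: no rows with manager_id in {11}; recursion stops.
SUM(lev) = 0 + 1 + 2 + 2 + 3 = 8.

8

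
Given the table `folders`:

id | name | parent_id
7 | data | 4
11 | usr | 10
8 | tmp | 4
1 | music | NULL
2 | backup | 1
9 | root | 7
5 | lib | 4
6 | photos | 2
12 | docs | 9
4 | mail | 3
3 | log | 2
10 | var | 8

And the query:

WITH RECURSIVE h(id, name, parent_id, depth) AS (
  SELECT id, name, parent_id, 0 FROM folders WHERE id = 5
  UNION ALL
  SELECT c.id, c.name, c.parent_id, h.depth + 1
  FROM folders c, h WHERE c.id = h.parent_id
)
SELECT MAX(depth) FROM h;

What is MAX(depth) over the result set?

4

Base: id=5 (lib), parent_id=4, depth 0.
Iteration 1: join on id=4 -> mail (id 4, parent_id=3, depth 1).
Iteration 2: join on id=3 -> log (id 3, parent_id=2, depth 2).
Iteration 3: join on id=2 -> backup (id 2, parent_id=1, depth 3).
Iteration 4: join on id=1 -> music (id 1, parent_id=NULL, depth 4).
Iteration 5: parent_id is NULL; no match; recursion stops.
depth values: 0, 1, 2, 3, 4; the maximum is 4.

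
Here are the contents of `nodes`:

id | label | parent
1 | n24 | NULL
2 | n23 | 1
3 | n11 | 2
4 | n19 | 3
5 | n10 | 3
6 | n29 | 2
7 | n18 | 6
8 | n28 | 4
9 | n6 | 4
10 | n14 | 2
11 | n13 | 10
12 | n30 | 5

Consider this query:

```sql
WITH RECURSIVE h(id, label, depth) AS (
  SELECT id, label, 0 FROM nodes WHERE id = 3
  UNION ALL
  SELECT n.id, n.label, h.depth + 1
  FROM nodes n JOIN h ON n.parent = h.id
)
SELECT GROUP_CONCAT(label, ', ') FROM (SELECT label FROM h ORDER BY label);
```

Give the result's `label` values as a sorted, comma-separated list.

Base: id=3 (n11) at depth 0.
Iteration 1: rows with parent in {3} -> n19 (id 4, depth 1), n10 (id 5, depth 1).
Iteration 2: rows with parent in {4,5} -> n28 (id 8, depth 2), n6 (id 9, depth 2), n30 (id 12, depth 2).
Iteration 3: no rows with parent in {8,9,12}; recursion stops.

n10, n11, n19, n28, n30, n6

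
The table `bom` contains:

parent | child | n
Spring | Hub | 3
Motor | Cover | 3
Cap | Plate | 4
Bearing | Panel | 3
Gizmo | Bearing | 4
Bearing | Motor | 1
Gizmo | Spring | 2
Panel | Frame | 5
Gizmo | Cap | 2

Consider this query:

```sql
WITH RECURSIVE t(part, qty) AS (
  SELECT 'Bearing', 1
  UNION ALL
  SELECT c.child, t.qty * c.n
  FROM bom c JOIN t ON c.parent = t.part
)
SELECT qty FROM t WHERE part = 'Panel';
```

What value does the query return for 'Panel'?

3

Base: (Bearing, qty=1).
Iteration 1: components of {Bearing} -> Motor = 1*1 = 1, Panel = 1*3 = 3.
Iteration 2: components of {Motor,Panel} -> Cover = 1*3 = 3, Frame = 3*5 = 15.
Iteration 3: no further components; recursion stops.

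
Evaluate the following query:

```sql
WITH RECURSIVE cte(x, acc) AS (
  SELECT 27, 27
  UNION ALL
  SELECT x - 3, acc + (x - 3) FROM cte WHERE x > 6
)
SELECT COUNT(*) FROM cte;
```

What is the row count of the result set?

8

Base: x=27, acc=27.
Iteration 1: 27 > 6 holds -> x = 27 - 3 = 24, acc = 27 + 24 = 51.
Iteration 2: 24 > 6 holds -> x = 24 - 3 = 21, acc = 51 + 21 = 72.
Iteration 3: 21 > 6 holds -> x = 21 - 3 = 18, acc = 72 + 18 = 90.
Iteration 4: 18 > 6 holds -> x = 18 - 3 = 15, acc = 90 + 15 = 105.
Iteration 5: 15 > 6 holds -> x = 15 - 3 = 12, acc = 105 + 12 = 117.
Iteration 6: 12 > 6 holds -> x = 12 - 3 = 9, acc = 117 + 9 = 126.
Iteration 7: 9 > 6 holds -> x = 9 - 3 = 6, acc = 126 + 6 = 132.
Iteration 8: 6 > 6 fails; recursion stops.
Total rows emitted: 8.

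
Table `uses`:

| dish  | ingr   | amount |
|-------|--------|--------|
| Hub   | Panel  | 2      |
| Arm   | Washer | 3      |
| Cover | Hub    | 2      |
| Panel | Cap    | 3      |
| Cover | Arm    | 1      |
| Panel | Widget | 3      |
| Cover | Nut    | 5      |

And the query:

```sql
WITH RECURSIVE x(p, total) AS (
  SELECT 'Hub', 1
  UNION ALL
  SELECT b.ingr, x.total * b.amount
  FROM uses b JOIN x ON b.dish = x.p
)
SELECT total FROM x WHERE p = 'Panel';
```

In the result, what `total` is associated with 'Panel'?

2

Base: (Hub, total=1).
Iteration 1: components of {Hub} -> Panel = 1*2 = 2.
Iteration 2: components of {Panel} -> Cap = 2*3 = 6, Widget = 2*3 = 6.
Iteration 3: no further components; recursion stops.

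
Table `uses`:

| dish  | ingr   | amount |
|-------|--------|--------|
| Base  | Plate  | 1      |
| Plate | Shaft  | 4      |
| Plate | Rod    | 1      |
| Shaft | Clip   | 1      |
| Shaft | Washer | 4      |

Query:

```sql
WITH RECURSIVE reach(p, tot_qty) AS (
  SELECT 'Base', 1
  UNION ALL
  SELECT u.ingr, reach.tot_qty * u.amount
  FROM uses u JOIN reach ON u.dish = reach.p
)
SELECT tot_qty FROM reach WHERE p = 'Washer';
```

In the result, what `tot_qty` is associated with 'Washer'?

Base: (Base, tot_qty=1).
Iteration 1: components of {Base} -> Plate = 1*1 = 1.
Iteration 2: components of {Plate} -> Rod = 1*1 = 1, Shaft = 1*4 = 4.
Iteration 3: components of {Rod,Shaft} -> Clip = 4*1 = 4, Washer = 4*4 = 16.
Iteration 4: no further components; recursion stops.

16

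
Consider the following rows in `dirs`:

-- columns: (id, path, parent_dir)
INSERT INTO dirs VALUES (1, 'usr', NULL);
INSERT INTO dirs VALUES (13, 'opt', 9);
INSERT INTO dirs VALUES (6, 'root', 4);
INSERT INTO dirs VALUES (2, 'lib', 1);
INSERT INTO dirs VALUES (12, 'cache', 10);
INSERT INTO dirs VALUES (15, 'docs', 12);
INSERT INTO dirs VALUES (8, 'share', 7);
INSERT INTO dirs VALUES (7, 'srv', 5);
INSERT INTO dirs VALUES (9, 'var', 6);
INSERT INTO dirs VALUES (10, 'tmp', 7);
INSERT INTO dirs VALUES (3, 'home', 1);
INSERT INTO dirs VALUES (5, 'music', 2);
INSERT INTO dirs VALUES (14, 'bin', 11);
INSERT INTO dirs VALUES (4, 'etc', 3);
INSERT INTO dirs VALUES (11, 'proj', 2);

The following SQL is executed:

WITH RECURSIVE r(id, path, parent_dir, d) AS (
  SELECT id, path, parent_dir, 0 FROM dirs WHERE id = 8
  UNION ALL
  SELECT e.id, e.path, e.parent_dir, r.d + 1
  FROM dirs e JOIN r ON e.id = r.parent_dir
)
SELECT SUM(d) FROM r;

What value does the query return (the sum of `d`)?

Base: id=8 (share), parent_dir=7, d 0.
Iteration 1: join on id=7 -> srv (id 7, parent_dir=5, d 1).
Iteration 2: join on id=5 -> music (id 5, parent_dir=2, d 2).
Iteration 3: join on id=2 -> lib (id 2, parent_dir=1, d 3).
Iteration 4: join on id=1 -> usr (id 1, parent_dir=NULL, d 4).
Iteration 5: parent_dir is NULL; no match; recursion stops.
SUM(d) = 0 + 1 + 2 + 3 + 4 = 10.

10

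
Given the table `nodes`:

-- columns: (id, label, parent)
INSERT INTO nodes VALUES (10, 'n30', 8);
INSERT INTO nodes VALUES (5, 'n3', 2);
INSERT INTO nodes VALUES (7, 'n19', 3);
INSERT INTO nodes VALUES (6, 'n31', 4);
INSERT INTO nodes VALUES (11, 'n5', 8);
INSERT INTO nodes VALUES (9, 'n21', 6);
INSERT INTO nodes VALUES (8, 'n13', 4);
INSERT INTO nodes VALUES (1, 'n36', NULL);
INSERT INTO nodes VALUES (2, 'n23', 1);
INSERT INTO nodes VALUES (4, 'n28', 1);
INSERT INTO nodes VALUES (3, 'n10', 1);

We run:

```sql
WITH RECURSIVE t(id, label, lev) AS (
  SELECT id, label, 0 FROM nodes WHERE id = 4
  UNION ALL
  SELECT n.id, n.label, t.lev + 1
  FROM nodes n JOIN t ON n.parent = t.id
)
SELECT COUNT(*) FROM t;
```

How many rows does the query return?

6

Base: id=4 (n28) at lev 0.
Iteration 1: rows with parent in {4} -> n31 (id 6, lev 1), n13 (id 8, lev 1).
Iteration 2: rows with parent in {6,8} -> n21 (id 9, lev 2), n30 (id 10, lev 2), n5 (id 11, lev 2).
Iteration 3: no rows with parent in {9,10,11}; recursion stops.
Total rows emitted: 6.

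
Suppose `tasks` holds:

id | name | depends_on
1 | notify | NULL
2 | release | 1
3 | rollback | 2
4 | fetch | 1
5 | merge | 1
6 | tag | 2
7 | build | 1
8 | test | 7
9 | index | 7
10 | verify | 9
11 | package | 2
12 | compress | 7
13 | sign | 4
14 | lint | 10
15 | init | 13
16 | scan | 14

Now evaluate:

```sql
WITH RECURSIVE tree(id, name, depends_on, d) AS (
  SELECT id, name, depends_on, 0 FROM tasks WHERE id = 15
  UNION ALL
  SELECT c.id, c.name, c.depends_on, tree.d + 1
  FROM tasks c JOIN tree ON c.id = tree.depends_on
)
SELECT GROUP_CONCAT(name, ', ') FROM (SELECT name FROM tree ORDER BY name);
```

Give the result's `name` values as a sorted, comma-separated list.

Base: id=15 (init), depends_on=13, d 0.
Iteration 1: join on id=13 -> sign (id 13, depends_on=4, d 1).
Iteration 2: join on id=4 -> fetch (id 4, depends_on=1, d 2).
Iteration 3: join on id=1 -> notify (id 1, depends_on=NULL, d 3).
Iteration 4: depends_on is NULL; no match; recursion stops.

fetch, init, notify, sign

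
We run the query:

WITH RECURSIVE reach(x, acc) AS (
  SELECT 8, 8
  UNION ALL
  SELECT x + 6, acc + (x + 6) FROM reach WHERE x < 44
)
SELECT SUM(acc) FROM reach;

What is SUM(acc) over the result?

560

Base: x=8, acc=8.
Iteration 1: 8 < 44 holds -> x = 8 + 6 = 14, acc = 8 + 14 = 22.
Iteration 2: 14 < 44 holds -> x = 14 + 6 = 20, acc = 22 + 20 = 42.
Iteration 3: 20 < 44 holds -> x = 20 + 6 = 26, acc = 42 + 26 = 68.
Iteration 4: 26 < 44 holds -> x = 26 + 6 = 32, acc = 68 + 32 = 100.
Iteration 5: 32 < 44 holds -> x = 32 + 6 = 38, acc = 100 + 38 = 138.
Iteration 6: 38 < 44 holds -> x = 38 + 6 = 44, acc = 138 + 44 = 182.
Iteration 7: 44 < 44 fails; recursion stops.
SUM(acc) = 8 + 22 + 42 + 68 + 100 + 138 + 182 = 560.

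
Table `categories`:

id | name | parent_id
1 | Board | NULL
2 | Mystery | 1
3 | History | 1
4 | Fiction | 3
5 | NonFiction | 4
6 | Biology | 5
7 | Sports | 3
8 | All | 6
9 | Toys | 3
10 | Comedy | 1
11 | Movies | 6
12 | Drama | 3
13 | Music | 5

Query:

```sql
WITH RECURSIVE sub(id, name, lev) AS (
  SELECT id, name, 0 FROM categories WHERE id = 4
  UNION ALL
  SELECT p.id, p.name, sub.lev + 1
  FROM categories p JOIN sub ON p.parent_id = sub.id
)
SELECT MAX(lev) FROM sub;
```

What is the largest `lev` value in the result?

3

Base: id=4 (Fiction) at lev 0.
Iteration 1: rows with parent_id in {4} -> NonFiction (id 5, lev 1).
Iteration 2: rows with parent_id in {5} -> Biology (id 6, lev 2), Music (id 13, lev 2).
Iteration 3: rows with parent_id in {6,13} -> All (id 8, lev 3), Movies (id 11, lev 3).
Iteration 4: no rows with parent_id in {8,11}; recursion stops.
lev values: 0, 1, 2, 2, 3, 3; the maximum is 3.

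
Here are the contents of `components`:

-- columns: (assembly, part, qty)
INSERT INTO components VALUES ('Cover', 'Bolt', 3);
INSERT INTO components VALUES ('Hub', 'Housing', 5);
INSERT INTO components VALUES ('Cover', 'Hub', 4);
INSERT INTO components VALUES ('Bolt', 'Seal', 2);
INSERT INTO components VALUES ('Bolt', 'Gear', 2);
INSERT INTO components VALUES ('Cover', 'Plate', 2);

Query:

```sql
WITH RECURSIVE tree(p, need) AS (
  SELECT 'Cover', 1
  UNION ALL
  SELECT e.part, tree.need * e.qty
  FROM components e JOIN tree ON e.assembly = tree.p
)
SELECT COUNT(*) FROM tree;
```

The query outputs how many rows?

Base: (Cover, need=1).
Iteration 1: components of {Cover} -> Bolt = 1*3 = 3, Hub = 1*4 = 4, Plate = 1*2 = 2.
Iteration 2: components of {Bolt,Hub,Plate} -> Gear = 3*2 = 6, Housing = 4*5 = 20, Seal = 3*2 = 6.
Iteration 3: no further components; recursion stops.
Total rows emitted: 7.

7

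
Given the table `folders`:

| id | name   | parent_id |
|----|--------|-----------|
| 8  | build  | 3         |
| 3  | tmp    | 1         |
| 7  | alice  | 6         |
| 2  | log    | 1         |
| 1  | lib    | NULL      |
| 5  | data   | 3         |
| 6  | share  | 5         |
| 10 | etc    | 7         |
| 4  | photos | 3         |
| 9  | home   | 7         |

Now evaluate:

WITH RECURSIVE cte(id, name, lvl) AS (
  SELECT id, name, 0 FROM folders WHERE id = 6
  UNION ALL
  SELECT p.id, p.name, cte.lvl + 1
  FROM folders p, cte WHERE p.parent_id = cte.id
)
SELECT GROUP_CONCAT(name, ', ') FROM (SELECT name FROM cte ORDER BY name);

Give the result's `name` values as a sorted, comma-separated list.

alice, etc, home, share

Base: id=6 (share) at lvl 0.
Iteration 1: rows with parent_id in {6} -> alice (id 7, lvl 1).
Iteration 2: rows with parent_id in {7} -> home (id 9, lvl 2), etc (id 10, lvl 2).
Iteration 3: no rows with parent_id in {9,10}; recursion stops.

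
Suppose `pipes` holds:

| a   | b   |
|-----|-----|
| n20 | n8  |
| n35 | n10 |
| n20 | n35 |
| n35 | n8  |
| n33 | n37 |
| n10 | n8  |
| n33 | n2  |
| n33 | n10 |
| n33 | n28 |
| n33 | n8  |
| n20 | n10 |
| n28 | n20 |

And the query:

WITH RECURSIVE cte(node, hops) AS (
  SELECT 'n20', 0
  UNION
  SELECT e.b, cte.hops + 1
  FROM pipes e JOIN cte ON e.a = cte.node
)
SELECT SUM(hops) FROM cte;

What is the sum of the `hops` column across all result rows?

10

Base: (n20, hops=0).
Iteration 1: edges from {n20} -> (n10, hops=1), (n35, hops=1), (n8, hops=1).
Iteration 2: edges from {n10,n35,n8} -> (n10, hops=2), (n8, hops=2). [UNION drops 1 duplicate row(s)]
Iteration 3: edges from {n10,n8} -> (n8, hops=3).
Iteration 4: no outgoing edges from {n8}; recursion stops.
SUM(hops) = 0 + 1 + 1 + 1 + 2 + 2 + 3 = 10.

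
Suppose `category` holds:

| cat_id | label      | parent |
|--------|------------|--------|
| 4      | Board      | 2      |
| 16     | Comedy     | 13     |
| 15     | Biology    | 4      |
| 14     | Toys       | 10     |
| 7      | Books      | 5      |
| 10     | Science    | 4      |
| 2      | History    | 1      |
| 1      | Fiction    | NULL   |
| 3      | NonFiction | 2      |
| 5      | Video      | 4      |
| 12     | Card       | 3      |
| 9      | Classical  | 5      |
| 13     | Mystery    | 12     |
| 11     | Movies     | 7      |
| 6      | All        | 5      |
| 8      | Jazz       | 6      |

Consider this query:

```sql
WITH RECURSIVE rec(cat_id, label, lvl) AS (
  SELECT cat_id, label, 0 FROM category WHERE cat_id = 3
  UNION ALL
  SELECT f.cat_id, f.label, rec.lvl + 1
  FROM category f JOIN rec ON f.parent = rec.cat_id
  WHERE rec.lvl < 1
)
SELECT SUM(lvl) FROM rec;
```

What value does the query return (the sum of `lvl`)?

1

Base: cat_id=3 (NonFiction) at lvl 0.
Iteration 1: rows with parent in {3} -> Card (id 12, lvl 1).
Iteration 2: lvl < 1 fails for all current rows; recursion stops.
SUM(lvl) = 0 + 1 = 1.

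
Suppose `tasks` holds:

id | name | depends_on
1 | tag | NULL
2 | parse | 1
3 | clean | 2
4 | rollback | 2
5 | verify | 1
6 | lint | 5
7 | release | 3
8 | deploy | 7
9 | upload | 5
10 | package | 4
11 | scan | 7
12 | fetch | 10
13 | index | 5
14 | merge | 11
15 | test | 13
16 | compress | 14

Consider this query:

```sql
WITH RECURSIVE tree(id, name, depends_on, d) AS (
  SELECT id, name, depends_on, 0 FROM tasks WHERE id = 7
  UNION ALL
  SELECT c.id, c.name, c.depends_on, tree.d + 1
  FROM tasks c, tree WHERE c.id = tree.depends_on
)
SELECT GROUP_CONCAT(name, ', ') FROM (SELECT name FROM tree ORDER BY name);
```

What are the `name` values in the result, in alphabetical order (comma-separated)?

Base: id=7 (release), depends_on=3, d 0.
Iteration 1: join on id=3 -> clean (id 3, depends_on=2, d 1).
Iteration 2: join on id=2 -> parse (id 2, depends_on=1, d 2).
Iteration 3: join on id=1 -> tag (id 1, depends_on=NULL, d 3).
Iteration 4: depends_on is NULL; no match; recursion stops.

clean, parse, release, tag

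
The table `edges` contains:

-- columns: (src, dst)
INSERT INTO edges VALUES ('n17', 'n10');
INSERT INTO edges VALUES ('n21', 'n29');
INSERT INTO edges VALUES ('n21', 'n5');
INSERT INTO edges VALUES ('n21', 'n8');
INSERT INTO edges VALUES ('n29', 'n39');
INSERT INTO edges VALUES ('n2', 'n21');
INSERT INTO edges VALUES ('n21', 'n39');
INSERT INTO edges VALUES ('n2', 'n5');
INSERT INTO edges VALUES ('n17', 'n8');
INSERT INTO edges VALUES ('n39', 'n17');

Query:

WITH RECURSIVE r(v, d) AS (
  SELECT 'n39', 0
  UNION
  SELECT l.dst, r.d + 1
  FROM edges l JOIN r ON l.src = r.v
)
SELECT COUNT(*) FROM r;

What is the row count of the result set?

4

Base: (n39, d=0).
Iteration 1: edges from {n39} -> (n17, d=1).
Iteration 2: edges from {n17} -> (n10, d=2), (n8, d=2).
Iteration 3: no outgoing edges from {n10,n8}; recursion stops.
Total rows emitted: 4.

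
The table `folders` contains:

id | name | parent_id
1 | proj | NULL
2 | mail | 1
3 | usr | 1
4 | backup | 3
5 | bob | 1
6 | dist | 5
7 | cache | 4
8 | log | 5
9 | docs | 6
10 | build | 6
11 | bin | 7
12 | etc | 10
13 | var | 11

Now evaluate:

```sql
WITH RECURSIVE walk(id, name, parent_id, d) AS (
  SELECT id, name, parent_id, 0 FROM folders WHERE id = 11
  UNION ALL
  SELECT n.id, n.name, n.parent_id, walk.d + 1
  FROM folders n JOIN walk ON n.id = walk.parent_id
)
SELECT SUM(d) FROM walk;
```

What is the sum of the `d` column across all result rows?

10

Base: id=11 (bin), parent_id=7, d 0.
Iteration 1: join on id=7 -> cache (id 7, parent_id=4, d 1).
Iteration 2: join on id=4 -> backup (id 4, parent_id=3, d 2).
Iteration 3: join on id=3 -> usr (id 3, parent_id=1, d 3).
Iteration 4: join on id=1 -> proj (id 1, parent_id=NULL, d 4).
Iteration 5: parent_id is NULL; no match; recursion stops.
SUM(d) = 0 + 1 + 2 + 3 + 4 = 10.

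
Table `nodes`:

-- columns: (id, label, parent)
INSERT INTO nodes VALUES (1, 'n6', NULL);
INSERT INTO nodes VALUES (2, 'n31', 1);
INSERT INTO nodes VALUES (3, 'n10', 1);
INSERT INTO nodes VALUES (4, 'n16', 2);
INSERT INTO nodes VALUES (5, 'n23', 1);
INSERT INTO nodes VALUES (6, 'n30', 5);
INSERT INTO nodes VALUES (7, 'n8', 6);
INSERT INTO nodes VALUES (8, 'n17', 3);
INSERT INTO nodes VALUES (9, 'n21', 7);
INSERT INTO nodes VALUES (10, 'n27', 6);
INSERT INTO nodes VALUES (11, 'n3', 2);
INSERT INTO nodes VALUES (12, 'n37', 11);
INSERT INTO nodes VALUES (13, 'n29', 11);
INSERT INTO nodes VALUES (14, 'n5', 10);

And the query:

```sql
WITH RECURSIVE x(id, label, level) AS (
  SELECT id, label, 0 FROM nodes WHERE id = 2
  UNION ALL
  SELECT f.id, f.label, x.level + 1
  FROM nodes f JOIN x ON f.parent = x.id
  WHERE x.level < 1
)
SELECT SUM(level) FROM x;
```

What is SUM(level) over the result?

Base: id=2 (n31) at level 0.
Iteration 1: rows with parent in {2} -> n16 (id 4, level 1), n3 (id 11, level 1).
Iteration 2: level < 1 fails for all current rows; recursion stops.
SUM(level) = 0 + 1 + 1 = 2.

2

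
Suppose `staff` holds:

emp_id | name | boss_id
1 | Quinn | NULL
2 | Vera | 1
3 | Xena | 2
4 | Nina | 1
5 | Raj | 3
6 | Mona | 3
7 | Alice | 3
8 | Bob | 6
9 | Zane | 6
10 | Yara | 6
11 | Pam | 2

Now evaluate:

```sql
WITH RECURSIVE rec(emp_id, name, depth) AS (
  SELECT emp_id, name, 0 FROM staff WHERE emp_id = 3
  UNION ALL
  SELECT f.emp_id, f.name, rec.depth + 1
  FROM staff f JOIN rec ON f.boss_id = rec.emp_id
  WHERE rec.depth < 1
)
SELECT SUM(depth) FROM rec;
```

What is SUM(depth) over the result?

3

Base: emp_id=3 (Xena) at depth 0.
Iteration 1: rows with boss_id in {3} -> Raj (id 5, depth 1), Mona (id 6, depth 1), Alice (id 7, depth 1).
Iteration 2: depth < 1 fails for all current rows; recursion stops.
SUM(depth) = 0 + 1 + 1 + 1 = 3.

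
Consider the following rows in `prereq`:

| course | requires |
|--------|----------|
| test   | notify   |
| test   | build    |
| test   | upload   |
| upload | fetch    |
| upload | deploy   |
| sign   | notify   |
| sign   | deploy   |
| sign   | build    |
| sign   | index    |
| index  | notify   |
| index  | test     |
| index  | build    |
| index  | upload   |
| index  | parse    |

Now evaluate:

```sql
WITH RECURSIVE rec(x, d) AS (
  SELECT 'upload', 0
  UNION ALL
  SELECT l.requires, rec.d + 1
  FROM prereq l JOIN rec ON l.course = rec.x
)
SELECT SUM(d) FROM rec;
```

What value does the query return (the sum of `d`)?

2

Base: (upload, d=0).
Iteration 1: edges from {upload} -> (deploy, d=1), (fetch, d=1).
Iteration 2: no outgoing edges from {deploy,fetch}; recursion stops.
SUM(d) = 0 + 1 + 1 = 2.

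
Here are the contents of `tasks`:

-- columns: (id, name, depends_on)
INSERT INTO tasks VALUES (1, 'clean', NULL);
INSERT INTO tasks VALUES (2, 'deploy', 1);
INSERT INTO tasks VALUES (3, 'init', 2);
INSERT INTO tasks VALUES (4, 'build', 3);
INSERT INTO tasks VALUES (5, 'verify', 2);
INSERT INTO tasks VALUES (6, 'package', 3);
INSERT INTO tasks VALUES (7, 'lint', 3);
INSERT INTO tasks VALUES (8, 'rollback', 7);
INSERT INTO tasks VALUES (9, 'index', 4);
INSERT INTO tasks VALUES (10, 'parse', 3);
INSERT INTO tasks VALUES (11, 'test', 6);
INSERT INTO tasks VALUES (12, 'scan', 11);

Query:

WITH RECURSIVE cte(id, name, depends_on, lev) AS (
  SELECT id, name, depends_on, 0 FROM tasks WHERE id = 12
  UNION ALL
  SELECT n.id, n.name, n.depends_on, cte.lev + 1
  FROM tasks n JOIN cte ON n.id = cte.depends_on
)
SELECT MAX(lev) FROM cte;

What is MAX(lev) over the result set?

5

Base: id=12 (scan), depends_on=11, lev 0.
Iteration 1: join on id=11 -> test (id 11, depends_on=6, lev 1).
Iteration 2: join on id=6 -> package (id 6, depends_on=3, lev 2).
Iteration 3: join on id=3 -> init (id 3, depends_on=2, lev 3).
Iteration 4: join on id=2 -> deploy (id 2, depends_on=1, lev 4).
Iteration 5: join on id=1 -> clean (id 1, depends_on=NULL, lev 5).
Iteration 6: depends_on is NULL; no match; recursion stops.
lev values: 0, 1, 2, 3, 4, 5; the maximum is 5.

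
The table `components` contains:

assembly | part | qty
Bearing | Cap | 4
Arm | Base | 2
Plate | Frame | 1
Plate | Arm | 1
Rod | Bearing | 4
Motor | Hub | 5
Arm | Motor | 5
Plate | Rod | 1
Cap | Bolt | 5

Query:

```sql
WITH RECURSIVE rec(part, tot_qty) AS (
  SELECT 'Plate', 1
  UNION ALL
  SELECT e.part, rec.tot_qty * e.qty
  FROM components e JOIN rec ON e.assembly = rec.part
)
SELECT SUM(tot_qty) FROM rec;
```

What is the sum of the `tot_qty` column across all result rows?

Base: (Plate, tot_qty=1).
Iteration 1: components of {Plate} -> Arm = 1*1 = 1, Frame = 1*1 = 1, Rod = 1*1 = 1.
Iteration 2: components of {Arm,Frame,Rod} -> Base = 1*2 = 2, Bearing = 1*4 = 4, Motor = 1*5 = 5.
Iteration 3: components of {Base,Bearing,Motor} -> Cap = 4*4 = 16, Hub = 5*5 = 25.
Iteration 4: components of {Cap,Hub} -> Bolt = 16*5 = 80.
Iteration 5: no further components; recursion stops.
SUM(tot_qty) = 1 + 1 + 1 + 1 + 4 + 5 + 2 + 16 + 25 + 80 = 136.

136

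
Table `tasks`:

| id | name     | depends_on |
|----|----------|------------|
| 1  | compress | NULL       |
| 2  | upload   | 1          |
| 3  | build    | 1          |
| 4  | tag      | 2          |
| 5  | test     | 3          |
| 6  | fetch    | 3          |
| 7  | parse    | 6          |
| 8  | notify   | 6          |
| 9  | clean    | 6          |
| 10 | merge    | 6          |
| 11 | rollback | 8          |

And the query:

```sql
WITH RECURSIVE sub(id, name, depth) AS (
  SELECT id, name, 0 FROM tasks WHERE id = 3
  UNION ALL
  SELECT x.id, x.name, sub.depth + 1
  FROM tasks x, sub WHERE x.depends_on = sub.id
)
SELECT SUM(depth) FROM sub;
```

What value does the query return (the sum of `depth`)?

Base: id=3 (build) at depth 0.
Iteration 1: rows with depends_on in {3} -> test (id 5, depth 1), fetch (id 6, depth 1).
Iteration 2: rows with depends_on in {5,6} -> parse (id 7, depth 2), notify (id 8, depth 2), clean (id 9, depth 2), merge (id 10, depth 2).
Iteration 3: rows with depends_on in {7,8,9,10} -> rollback (id 11, depth 3).
Iteration 4: no rows with depends_on in {11}; recursion stops.
SUM(depth) = 0 + 1 + 1 + 2 + 2 + 2 + 2 + 3 = 13.

13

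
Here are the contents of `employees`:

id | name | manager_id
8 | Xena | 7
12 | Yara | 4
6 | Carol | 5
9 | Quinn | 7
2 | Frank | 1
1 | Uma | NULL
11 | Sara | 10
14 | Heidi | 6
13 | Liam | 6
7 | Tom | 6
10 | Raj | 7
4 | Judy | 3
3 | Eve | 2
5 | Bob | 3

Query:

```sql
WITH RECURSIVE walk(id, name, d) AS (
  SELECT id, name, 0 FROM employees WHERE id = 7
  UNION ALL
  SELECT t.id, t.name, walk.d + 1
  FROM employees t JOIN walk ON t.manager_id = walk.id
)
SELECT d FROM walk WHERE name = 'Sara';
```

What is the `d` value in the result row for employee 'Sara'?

2

Base: id=7 (Tom) at d 0.
Iteration 1: rows with manager_id in {7} -> Xena (id 8, d 1), Quinn (id 9, d 1), Raj (id 10, d 1).
Iteration 2: rows with manager_id in {8,9,10} -> Sara (id 11, d 2).
Iteration 3: no rows with manager_id in {11}; recursion stops.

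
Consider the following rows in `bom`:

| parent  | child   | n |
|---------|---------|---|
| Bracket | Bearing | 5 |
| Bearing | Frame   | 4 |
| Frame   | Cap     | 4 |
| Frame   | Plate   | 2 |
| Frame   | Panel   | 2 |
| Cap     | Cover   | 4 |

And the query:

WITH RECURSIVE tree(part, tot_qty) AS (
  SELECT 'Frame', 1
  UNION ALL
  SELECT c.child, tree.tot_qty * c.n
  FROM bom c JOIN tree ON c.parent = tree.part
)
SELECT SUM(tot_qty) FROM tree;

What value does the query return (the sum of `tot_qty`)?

25

Base: (Frame, tot_qty=1).
Iteration 1: components of {Frame} -> Cap = 1*4 = 4, Panel = 1*2 = 2, Plate = 1*2 = 2.
Iteration 2: components of {Cap,Panel,Plate} -> Cover = 4*4 = 16.
Iteration 3: no further components; recursion stops.
SUM(tot_qty) = 1 + 4 + 2 + 2 + 16 = 25.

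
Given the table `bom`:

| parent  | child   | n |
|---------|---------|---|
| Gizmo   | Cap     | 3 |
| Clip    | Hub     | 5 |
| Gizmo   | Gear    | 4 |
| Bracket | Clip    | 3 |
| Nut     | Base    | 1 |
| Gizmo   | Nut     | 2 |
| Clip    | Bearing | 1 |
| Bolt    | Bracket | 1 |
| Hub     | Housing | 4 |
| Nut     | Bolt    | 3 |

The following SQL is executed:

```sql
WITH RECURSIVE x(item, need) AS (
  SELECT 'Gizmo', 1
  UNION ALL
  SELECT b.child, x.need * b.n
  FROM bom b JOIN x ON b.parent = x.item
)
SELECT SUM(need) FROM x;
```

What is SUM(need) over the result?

510

Base: (Gizmo, need=1).
Iteration 1: components of {Gizmo} -> Cap = 1*3 = 3, Gear = 1*4 = 4, Nut = 1*2 = 2.
Iteration 2: components of {Cap,Gear,Nut} -> Base = 2*1 = 2, Bolt = 2*3 = 6.
Iteration 3: components of {Base,Bolt} -> Bracket = 6*1 = 6.
Iteration 4: components of {Bracket} -> Clip = 6*3 = 18.
Iteration 5: components of {Clip} -> Bearing = 18*1 = 18, Hub = 18*5 = 90.
Iteration 6: components of {Bearing,Hub} -> Housing = 90*4 = 360.
Iteration 7: no further components; recursion stops.
SUM(need) = 1 + 2 + 3 + 4 + 6 + 2 + 6 + 18 + 90 + 18 + 360 = 510.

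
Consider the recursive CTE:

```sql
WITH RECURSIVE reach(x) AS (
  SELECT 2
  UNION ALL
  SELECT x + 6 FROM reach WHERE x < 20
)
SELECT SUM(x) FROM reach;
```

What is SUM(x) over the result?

44

Base: x=2.
Iteration 1: 2 < 20 holds -> x = 2 + 6 = 8.
Iteration 2: 8 < 20 holds -> x = 8 + 6 = 14.
Iteration 3: 14 < 20 holds -> x = 14 + 6 = 20.
Iteration 4: 20 < 20 fails; recursion stops.
SUM(x) = 2 + 8 + 14 + 20 = 44.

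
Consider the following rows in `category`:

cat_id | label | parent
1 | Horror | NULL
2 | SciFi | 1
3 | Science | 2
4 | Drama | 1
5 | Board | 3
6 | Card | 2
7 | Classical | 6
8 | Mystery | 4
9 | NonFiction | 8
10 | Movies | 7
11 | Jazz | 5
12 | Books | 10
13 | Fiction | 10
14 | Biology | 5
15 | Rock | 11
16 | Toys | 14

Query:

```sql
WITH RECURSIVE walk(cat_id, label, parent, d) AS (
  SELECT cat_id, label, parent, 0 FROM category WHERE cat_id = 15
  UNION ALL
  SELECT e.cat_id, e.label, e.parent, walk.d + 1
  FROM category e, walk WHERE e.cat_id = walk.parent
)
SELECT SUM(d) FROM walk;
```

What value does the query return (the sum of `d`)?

15

Base: cat_id=15 (Rock), parent=11, d 0.
Iteration 1: join on cat_id=11 -> Jazz (id 11, parent=5, d 1).
Iteration 2: join on cat_id=5 -> Board (id 5, parent=3, d 2).
Iteration 3: join on cat_id=3 -> Science (id 3, parent=2, d 3).
Iteration 4: join on cat_id=2 -> SciFi (id 2, parent=1, d 4).
Iteration 5: join on cat_id=1 -> Horror (id 1, parent=NULL, d 5).
Iteration 6: parent is NULL; no match; recursion stops.
SUM(d) = 0 + 1 + 2 + 3 + 4 + 5 = 15.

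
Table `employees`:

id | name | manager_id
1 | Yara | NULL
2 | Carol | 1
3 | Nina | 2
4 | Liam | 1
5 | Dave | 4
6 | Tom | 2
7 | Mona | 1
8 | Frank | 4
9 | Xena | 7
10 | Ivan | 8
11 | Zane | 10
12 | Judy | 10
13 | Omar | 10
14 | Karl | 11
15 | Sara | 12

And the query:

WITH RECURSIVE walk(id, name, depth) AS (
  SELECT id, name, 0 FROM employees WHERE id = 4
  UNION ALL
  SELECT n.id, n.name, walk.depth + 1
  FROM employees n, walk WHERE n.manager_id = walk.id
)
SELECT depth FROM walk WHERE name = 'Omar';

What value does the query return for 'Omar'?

3

Base: id=4 (Liam) at depth 0.
Iteration 1: rows with manager_id in {4} -> Dave (id 5, depth 1), Frank (id 8, depth 1).
Iteration 2: rows with manager_id in {5,8} -> Ivan (id 10, depth 2).
Iteration 3: rows with manager_id in {10} -> Zane (id 11, depth 3), Judy (id 12, depth 3), Omar (id 13, depth 3).
Iteration 4: rows with manager_id in {11,12,13} -> Karl (id 14, depth 4), Sara (id 15, depth 4).
Iteration 5: no rows with manager_id in {14,15}; recursion stops.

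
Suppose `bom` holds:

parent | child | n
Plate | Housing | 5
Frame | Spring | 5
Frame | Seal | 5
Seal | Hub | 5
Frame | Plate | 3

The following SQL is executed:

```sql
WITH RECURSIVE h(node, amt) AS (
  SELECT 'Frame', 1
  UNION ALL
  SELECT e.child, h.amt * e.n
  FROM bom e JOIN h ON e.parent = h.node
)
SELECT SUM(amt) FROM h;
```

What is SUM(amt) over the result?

54

Base: (Frame, amt=1).
Iteration 1: components of {Frame} -> Plate = 1*3 = 3, Seal = 1*5 = 5, Spring = 1*5 = 5.
Iteration 2: components of {Plate,Seal,Spring} -> Housing = 3*5 = 15, Hub = 5*5 = 25.
Iteration 3: no further components; recursion stops.
SUM(amt) = 1 + 5 + 3 + 5 + 15 + 25 = 54.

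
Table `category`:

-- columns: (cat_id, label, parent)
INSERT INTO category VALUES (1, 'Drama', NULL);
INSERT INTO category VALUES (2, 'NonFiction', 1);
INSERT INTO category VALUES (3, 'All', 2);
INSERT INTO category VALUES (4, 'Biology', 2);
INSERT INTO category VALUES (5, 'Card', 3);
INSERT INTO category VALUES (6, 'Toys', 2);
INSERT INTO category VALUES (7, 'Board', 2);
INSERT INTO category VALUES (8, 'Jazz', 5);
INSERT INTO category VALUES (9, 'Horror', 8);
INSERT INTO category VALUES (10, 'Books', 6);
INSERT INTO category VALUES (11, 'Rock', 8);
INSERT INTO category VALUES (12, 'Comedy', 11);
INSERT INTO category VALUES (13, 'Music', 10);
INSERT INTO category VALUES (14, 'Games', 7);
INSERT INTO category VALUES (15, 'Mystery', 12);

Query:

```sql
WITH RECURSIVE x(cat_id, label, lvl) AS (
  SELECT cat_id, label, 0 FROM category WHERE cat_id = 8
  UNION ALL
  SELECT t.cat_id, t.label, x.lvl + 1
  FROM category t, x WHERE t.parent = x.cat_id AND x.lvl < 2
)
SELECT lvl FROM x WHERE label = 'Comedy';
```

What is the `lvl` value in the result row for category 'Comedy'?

2

Base: cat_id=8 (Jazz) at lvl 0.
Iteration 1: rows with parent in {8} -> Horror (id 9, lvl 1), Rock (id 11, lvl 1).
Iteration 2: rows with parent in {9,11} -> Comedy (id 12, lvl 2).
Iteration 3: lvl < 2 fails for all current rows; recursion stops.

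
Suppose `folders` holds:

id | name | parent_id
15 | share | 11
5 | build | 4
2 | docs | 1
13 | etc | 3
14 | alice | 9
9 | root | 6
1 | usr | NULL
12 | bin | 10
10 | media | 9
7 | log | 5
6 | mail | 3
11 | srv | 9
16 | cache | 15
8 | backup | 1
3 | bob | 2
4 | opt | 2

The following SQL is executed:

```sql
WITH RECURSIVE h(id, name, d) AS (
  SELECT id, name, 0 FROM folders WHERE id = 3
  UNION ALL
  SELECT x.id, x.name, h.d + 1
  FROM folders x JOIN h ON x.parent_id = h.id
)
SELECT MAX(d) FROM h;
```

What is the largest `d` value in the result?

5

Base: id=3 (bob) at d 0.
Iteration 1: rows with parent_id in {3} -> mail (id 6, d 1), etc (id 13, d 1).
Iteration 2: rows with parent_id in {6,13} -> root (id 9, d 2).
Iteration 3: rows with parent_id in {9} -> media (id 10, d 3), srv (id 11, d 3), alice (id 14, d 3).
Iteration 4: rows with parent_id in {10,11,14} -> bin (id 12, d 4), share (id 15, d 4).
Iteration 5: rows with parent_id in {12,15} -> cache (id 16, d 5).
Iteration 6: no rows with parent_id in {16}; recursion stops.
d values: 0, 1, 1, 2, 3, 3, 3, 4, 4, 5; the maximum is 5.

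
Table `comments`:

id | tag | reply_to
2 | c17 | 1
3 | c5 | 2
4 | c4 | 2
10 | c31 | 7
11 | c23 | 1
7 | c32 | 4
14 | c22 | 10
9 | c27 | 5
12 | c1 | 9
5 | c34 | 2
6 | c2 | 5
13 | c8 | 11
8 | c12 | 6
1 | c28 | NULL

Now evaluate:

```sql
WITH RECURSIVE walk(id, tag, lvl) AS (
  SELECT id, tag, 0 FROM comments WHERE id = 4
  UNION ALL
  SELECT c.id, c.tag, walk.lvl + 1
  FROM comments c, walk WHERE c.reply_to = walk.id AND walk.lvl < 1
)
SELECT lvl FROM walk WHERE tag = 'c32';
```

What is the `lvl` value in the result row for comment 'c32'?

1

Base: id=4 (c4) at lvl 0.
Iteration 1: rows with reply_to in {4} -> c32 (id 7, lvl 1).
Iteration 2: lvl < 1 fails for all current rows; recursion stops.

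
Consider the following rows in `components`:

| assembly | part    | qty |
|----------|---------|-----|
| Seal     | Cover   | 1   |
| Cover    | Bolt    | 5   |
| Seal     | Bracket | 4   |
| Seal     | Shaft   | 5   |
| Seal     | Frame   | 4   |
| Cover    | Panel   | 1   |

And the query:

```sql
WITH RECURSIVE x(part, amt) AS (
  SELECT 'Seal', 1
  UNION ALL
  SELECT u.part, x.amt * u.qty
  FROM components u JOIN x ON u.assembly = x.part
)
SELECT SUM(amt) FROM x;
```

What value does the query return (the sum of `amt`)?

Base: (Seal, amt=1).
Iteration 1: components of {Seal} -> Bracket = 1*4 = 4, Cover = 1*1 = 1, Frame = 1*4 = 4, Shaft = 1*5 = 5.
Iteration 2: components of {Bracket,Cover,Frame,Shaft} -> Bolt = 1*5 = 5, Panel = 1*1 = 1.
Iteration 3: no further components; recursion stops.
SUM(amt) = 1 + 1 + 4 + 5 + 4 + 5 + 1 = 21.

21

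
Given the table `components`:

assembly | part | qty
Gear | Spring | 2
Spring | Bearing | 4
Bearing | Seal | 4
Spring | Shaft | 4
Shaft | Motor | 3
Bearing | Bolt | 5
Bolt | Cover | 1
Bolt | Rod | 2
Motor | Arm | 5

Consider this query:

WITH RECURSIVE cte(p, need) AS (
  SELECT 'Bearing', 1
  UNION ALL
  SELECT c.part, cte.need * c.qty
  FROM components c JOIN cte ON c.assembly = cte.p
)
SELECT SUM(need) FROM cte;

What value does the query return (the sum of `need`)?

25

Base: (Bearing, need=1).
Iteration 1: components of {Bearing} -> Bolt = 1*5 = 5, Seal = 1*4 = 4.
Iteration 2: components of {Bolt,Seal} -> Cover = 5*1 = 5, Rod = 5*2 = 10.
Iteration 3: no further components; recursion stops.
SUM(need) = 1 + 4 + 5 + 5 + 10 = 25.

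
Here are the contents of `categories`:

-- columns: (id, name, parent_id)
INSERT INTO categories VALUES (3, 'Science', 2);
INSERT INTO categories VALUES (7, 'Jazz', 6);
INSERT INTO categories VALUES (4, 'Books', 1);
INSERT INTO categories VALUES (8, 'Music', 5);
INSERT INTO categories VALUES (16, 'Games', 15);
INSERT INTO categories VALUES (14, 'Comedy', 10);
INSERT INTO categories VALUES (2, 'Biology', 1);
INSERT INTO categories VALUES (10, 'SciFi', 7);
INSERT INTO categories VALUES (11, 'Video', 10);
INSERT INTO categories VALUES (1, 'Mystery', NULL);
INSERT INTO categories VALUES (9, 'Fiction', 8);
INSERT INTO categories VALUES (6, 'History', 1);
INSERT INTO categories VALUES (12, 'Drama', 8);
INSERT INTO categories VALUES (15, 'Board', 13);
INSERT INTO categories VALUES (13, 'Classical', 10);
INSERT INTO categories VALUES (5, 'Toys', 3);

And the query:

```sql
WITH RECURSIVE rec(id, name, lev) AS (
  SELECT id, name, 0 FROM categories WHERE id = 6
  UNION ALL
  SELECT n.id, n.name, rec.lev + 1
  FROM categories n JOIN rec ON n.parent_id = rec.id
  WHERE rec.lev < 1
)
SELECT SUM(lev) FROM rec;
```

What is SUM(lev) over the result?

1

Base: id=6 (History) at lev 0.
Iteration 1: rows with parent_id in {6} -> Jazz (id 7, lev 1).
Iteration 2: lev < 1 fails for all current rows; recursion stops.
SUM(lev) = 0 + 1 = 1.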